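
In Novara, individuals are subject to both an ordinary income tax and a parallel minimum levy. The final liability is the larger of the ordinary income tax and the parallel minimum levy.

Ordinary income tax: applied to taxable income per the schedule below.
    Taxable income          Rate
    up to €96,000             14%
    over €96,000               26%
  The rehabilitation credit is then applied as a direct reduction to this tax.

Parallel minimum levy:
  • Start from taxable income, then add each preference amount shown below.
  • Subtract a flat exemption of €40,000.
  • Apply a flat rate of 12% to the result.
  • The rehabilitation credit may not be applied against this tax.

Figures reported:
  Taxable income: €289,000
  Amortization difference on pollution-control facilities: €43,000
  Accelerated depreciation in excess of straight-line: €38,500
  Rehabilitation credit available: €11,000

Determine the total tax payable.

€52,620

Ordinary income tax:
  €96,000 × 14% = €13,440
  €193,000 × 26% = €50,180
  → €63,620
  Less rehabilitation credit €11,000 → €52,620

Parallel minimum levy:
  Adjusted income: €289,000 + €43,000 + €38,500 = €370,500
  Less exemption €40,000 → base €330,500
  €330,500 × 12% = €39,660

€52,620 > €39,660, so the ordinary income tax governs.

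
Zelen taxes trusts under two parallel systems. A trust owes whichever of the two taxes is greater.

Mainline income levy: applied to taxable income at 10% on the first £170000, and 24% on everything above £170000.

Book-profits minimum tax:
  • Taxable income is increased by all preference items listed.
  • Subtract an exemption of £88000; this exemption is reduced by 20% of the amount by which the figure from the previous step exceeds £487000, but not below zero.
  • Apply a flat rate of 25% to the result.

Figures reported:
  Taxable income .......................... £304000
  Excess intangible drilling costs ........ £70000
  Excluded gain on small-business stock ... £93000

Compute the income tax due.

Book-profits minimum tax:
  Adjusted income: £304000 + £70000 + £93000 = £467000
  Exemption: £467000 ≤ £487000, so full £88000 applies
  Base: £467000 − £88000 = £379000
  £379000 × 25% = £94750

Mainline income levy:
  £170000 × 10% = £17000
  £134000 × 24% = £32160
  → £49160

£94750 > £49160, so the book-profits minimum tax is the binding amount.

£94750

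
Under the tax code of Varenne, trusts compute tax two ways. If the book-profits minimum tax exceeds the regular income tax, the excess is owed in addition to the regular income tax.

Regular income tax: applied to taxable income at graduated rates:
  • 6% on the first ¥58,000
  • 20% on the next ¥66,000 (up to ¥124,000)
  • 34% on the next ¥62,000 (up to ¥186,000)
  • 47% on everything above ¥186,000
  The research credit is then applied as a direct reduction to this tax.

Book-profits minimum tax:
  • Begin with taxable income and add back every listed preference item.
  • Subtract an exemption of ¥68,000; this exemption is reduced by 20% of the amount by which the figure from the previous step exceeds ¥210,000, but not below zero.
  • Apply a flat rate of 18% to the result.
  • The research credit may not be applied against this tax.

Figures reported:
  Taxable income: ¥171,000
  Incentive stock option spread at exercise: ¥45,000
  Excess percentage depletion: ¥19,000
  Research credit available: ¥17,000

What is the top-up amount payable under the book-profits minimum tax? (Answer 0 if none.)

Book-profits minimum tax:
  Adjusted income: ¥171,000 + ¥45,000 + ¥19,000 = ¥235,000
  Exemption: ¥68,000 − 20% × (¥235,000 − ¥210,000) = ¥68,000 − ¥5,000 = ¥63,000
  Base: ¥235,000 − ¥63,000 = ¥172,000
  ¥172,000 × 18% = ¥30,960

Regular income tax:
  ¥58,000 × 6% = ¥3,480
  ¥66,000 × 20% = ¥13,200
  ¥47,000 × 34% = ¥15,980
  → ¥32,660
  Less research credit ¥17,000 → ¥15,660

Excess of book-profits minimum tax over regular income tax: ¥30,960 − ¥15,660 = ¥15,300.

¥15,300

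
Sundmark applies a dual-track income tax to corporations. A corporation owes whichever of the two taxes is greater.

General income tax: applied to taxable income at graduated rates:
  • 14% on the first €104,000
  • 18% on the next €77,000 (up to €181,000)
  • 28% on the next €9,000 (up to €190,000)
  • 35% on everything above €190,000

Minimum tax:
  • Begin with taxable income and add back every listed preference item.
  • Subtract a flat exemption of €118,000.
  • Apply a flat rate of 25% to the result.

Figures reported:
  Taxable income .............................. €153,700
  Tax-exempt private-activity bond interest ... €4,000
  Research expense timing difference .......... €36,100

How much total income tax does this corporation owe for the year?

General income tax:
  €104,000 × 14% = €14,560
  €49,700 × 18% = €8,946
  → €23,506

Minimum tax:
  Adjusted income: €153,700 + €4,000 + €36,100 = €193,800
  Less exemption €118,000 → base €75,800
  €75,800 × 25% = €18,950

€23,506 > €18,950, so the general income tax governs.

€23,506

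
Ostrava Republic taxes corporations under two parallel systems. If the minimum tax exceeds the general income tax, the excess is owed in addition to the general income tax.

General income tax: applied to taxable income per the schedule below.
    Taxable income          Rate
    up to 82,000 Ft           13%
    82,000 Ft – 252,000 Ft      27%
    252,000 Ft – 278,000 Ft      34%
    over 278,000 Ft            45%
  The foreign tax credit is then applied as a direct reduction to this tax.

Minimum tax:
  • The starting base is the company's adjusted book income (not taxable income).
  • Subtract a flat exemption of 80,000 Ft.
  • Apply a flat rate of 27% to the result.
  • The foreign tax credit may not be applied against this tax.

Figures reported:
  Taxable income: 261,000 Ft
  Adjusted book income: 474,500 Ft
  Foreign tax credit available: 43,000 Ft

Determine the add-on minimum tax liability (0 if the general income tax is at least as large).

General income tax:
  82,000 Ft × 13% = 10,660 Ft
  170,000 Ft × 27% = 45,900 Ft
  9,000 Ft × 34% = 3,060 Ft
  → 59,620 Ft
  Less foreign tax credit 43,000 Ft → 16,620 Ft

Minimum tax:
  Base (adjusted book income): 474,500 Ft
  Less exemption 80,000 Ft → base 394,500 Ft
  394,500 Ft × 27% = 106,515 Ft

Excess of minimum tax over general income tax: 106,515 Ft − 16,620 Ft = 89,895 Ft.

89,895 Ft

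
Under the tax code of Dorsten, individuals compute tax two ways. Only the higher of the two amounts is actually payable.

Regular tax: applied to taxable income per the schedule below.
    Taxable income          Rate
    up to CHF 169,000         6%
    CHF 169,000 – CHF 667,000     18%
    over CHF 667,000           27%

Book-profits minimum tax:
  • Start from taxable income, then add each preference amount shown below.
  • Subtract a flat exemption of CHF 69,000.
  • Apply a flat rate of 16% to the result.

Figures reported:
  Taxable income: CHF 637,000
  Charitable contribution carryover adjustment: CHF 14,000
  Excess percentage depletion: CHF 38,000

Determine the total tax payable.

CHF 99,200

Regular tax:
  CHF 169,000 × 6% = CHF 10,140
  CHF 468,000 × 18% = CHF 84,240
  → CHF 94,380

Book-profits minimum tax:
  Adjusted income: CHF 637,000 + CHF 14,000 + CHF 38,000 = CHF 689,000
  Less exemption CHF 69,000 → base CHF 620,000
  CHF 620,000 × 16% = CHF 99,200

CHF 99,200 > CHF 94,380, so the book-profits minimum tax is the binding amount.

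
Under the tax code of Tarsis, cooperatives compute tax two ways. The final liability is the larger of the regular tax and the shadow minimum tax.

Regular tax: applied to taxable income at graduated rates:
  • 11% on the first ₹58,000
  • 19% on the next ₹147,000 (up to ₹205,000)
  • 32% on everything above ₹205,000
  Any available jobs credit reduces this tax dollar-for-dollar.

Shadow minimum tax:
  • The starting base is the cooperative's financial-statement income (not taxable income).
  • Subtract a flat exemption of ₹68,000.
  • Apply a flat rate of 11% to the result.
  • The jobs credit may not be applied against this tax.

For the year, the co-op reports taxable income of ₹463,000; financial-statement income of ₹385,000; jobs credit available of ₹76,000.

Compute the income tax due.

₹40,870

Regular tax:
  ₹58,000 × 11% = ₹6,380
  ₹147,000 × 19% = ₹27,930
  ₹258,000 × 32% = ₹82,560
  → ₹116,870
  Less jobs credit ₹76,000 → ₹40,870

Shadow minimum tax:
  Base (financial-statement income): ₹385,000
  Less exemption ₹68,000 → base ₹317,000
  ₹317,000 × 11% = ₹34,870

₹40,870 > ₹34,870, so the regular tax governs.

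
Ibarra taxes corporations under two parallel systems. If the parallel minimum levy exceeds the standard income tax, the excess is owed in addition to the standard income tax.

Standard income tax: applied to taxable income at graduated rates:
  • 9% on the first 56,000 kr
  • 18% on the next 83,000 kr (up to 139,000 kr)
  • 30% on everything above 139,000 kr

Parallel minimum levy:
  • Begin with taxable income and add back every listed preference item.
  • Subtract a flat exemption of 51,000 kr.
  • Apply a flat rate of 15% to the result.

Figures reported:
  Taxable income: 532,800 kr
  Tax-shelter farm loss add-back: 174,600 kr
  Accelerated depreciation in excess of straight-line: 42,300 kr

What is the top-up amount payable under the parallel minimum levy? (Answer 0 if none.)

0 kr

Parallel minimum levy:
  Adjusted income: 532,800 kr + 174,600 kr + 42,300 kr = 749,700 kr
  Less exemption 51,000 kr → base 698,700 kr
  698,700 kr × 15% = 104,805 kr

Standard income tax:
  56,000 kr × 9% = 5,040 kr
  83,000 kr × 18% = 14,940 kr
  393,800 kr × 30% = 118,140 kr
  → 138,120 kr

104,805 kr ≤ 138,120 kr, so no add-on is due.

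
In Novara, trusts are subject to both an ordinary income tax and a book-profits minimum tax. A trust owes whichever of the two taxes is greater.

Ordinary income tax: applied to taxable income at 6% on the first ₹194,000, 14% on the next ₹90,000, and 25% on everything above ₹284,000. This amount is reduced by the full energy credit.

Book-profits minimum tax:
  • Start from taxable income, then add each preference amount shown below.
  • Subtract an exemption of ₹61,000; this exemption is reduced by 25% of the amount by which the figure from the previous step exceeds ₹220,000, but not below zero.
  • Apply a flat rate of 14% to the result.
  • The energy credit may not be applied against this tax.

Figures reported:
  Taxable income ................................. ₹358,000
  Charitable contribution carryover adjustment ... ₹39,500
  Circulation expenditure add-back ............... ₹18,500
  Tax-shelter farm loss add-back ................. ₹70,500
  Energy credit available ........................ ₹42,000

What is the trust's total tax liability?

₹68,110

Ordinary income tax:
  ₹194,000 × 6% = ₹11,640
  ₹90,000 × 14% = ₹12,600
  ₹74,000 × 25% = ₹18,500
  → ₹42,740
  Less energy credit ₹42,000 → ₹740

Book-profits minimum tax:
  Adjusted income: ₹358,000 + ₹39,500 + ₹18,500 + ₹70,500 = ₹486,500
  Exemption: 25% × (₹486,500 − ₹220,000) = ₹66,625 ≥ ₹61,000, so the exemption is fully phased out
  Base: ₹486,500 − ₹0 = ₹486,500
  ₹486,500 × 14% = ₹68,110

₹68,110 > ₹740, so the book-profits minimum tax is the binding amount.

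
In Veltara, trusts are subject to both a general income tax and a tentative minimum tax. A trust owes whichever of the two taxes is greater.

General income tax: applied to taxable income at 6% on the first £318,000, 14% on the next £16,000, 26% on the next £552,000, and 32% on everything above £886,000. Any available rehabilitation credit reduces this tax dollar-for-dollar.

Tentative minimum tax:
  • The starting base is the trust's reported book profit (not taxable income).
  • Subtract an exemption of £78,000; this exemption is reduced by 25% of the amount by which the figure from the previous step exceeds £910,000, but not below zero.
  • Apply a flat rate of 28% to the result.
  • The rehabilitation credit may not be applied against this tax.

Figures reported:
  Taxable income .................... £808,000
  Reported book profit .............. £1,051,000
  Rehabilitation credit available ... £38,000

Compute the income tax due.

£282,310

Tentative minimum tax:
  Base (reported book profit): £1,051,000
  Exemption: £78,000 − 25% × (£1,051,000 − £910,000) = £78,000 − £35,250 = £42,750
  Base: £1,051,000 − £42,750 = £1,008,250
  £1,008,250 × 28% = £282,310

General income tax:
  £318,000 × 6% = £19,080
  £16,000 × 14% = £2,240
  £474,000 × 26% = £123,240
  → £144,560
  Less rehabilitation credit £38,000 → £106,560

£282,310 > £106,560, so the tentative minimum tax is the binding amount.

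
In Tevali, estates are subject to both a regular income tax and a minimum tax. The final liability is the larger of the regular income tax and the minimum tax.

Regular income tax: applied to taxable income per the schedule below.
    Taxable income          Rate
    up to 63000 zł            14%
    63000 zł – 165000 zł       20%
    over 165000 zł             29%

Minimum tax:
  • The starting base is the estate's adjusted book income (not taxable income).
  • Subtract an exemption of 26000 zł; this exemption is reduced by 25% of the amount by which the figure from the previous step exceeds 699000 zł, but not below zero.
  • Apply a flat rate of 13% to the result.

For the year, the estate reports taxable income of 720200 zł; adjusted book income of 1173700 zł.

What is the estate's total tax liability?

Regular income tax:
  63000 zł × 14% = 8820 zł
  102000 zł × 20% = 20400 zł
  555200 zł × 29% = 161008 zł
  → 190228 zł

Minimum tax:
  Base (adjusted book income): 1173700 zł
  Exemption: 25% × (1173700 zł − 699000 zł) = 118675 zł ≥ 26000 zł, so the exemption is fully phased out
  Base: 1173700 zł − 0 zł = 1173700 zł
  1173700 zł × 13% = 152581 zł

190228 zł > 152581 zł, so the regular income tax governs.

190228 zł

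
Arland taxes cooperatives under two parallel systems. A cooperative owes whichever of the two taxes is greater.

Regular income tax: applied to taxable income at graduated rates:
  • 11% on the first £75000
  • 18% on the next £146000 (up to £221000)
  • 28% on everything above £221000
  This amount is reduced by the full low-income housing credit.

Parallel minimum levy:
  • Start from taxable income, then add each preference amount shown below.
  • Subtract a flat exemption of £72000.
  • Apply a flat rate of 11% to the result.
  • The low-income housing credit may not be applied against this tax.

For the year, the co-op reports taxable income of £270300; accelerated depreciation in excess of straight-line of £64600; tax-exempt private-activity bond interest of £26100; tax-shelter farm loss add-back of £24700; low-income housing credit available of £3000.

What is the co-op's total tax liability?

Regular income tax:
  £75000 × 11% = £8250
  £146000 × 18% = £26280
  £49300 × 28% = £13804
  → £48334
  Less low-income housing credit £3000 → £45334

Parallel minimum levy:
  Adjusted income: £270300 + £64600 + £26100 + £24700 = £385700
  Less exemption £72000 → base £313700
  £313700 × 11% = £34507

£45334 > £34507, so the regular income tax governs.

£45334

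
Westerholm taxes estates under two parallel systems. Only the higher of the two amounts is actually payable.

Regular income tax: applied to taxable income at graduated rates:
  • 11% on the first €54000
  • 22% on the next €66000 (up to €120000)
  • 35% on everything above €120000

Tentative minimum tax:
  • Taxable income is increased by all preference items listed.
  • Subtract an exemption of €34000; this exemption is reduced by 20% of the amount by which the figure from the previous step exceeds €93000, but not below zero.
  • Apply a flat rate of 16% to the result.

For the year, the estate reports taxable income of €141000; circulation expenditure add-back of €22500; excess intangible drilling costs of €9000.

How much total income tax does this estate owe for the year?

€27810

Tentative minimum tax:
  Adjusted income: €141000 + €22500 + €9000 = €172500
  Exemption: €34000 − 20% × (€172500 − €93000) = €34000 − €15900 = €18100
  Base: €172500 − €18100 = €154400
  €154400 × 16% = €24704

Regular income tax:
  €54000 × 11% = €5940
  €66000 × 22% = €14520
  €21000 × 35% = €7350
  → €27810

€27810 > €24704, so the regular income tax governs.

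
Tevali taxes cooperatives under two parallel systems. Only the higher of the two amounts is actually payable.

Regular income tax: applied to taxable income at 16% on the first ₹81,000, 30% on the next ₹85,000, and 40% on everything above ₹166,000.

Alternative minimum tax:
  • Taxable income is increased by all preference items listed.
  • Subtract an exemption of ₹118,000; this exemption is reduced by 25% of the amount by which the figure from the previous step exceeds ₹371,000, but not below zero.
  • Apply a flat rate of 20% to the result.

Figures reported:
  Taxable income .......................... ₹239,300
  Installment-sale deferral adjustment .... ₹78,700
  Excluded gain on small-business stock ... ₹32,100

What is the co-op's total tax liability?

Regular income tax:
  ₹81,000 × 16% = ₹12,960
  ₹85,000 × 30% = ₹25,500
  ₹73,300 × 40% = ₹29,320
  → ₹67,780

Alternative minimum tax:
  Adjusted income: ₹239,300 + ₹78,700 + ₹32,100 = ₹350,100
  Exemption: ₹350,100 ≤ ₹371,000, so full ₹118,000 applies
  Base: ₹350,100 − ₹118,000 = ₹232,100
  ₹232,100 × 20% = ₹46,420

₹67,780 > ₹46,420, so the regular income tax governs.

₹67,780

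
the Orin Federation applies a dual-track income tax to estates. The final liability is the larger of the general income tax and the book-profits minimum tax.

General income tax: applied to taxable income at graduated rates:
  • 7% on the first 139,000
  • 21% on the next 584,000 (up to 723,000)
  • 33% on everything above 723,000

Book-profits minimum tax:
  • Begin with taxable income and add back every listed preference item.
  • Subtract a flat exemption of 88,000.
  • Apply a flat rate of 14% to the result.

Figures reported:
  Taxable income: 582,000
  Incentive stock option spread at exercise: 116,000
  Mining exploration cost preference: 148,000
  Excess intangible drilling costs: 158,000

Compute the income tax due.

General income tax:
  139,000 × 7% = 9,730
  443,000 × 21% = 93,030
  → 102,760

Book-profits minimum tax:
  Adjusted income: 582,000 + 116,000 + 148,000 + 158,000 = 1,004,000
  Less exemption 88,000 → base 916,000
  916,000 × 14% = 128,240

128,240 > 102,760, so the book-profits minimum tax is the binding amount.

128,240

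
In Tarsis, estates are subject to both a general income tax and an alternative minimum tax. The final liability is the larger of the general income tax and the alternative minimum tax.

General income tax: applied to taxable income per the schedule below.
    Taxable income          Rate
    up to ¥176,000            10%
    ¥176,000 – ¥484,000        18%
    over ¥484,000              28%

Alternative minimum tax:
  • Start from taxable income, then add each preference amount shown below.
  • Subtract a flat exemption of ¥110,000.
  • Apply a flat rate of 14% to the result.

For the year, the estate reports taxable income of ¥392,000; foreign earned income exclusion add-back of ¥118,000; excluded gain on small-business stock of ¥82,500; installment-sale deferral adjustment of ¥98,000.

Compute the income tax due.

¥81,270

Alternative minimum tax:
  Adjusted income: ¥392,000 + ¥118,000 + ¥82,500 + ¥98,000 = ¥690,500
  Less exemption ¥110,000 → base ¥580,500
  ¥580,500 × 14% = ¥81,270

General income tax:
  ¥176,000 × 10% = ¥17,600
  ¥216,000 × 18% = ¥38,880
  → ¥56,480

¥81,270 > ¥56,480, so the alternative minimum tax is the binding amount.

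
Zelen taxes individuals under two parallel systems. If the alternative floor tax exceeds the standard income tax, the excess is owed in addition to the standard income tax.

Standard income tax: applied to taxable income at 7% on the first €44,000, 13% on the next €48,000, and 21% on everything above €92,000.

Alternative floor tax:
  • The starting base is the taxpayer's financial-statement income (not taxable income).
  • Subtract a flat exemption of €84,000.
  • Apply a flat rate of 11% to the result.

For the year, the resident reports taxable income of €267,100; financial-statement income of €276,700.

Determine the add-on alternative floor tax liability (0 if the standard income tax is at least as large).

€0

Standard income tax:
  €44,000 × 7% = €3,080
  €48,000 × 13% = €6,240
  €175,100 × 21% = €36,771
  → €46,091

Alternative floor tax:
  Base (financial-statement income): €276,700
  Less exemption €84,000 → base €192,700
  €192,700 × 11% = €21,197

€21,197 ≤ €46,091, so no add-on is due.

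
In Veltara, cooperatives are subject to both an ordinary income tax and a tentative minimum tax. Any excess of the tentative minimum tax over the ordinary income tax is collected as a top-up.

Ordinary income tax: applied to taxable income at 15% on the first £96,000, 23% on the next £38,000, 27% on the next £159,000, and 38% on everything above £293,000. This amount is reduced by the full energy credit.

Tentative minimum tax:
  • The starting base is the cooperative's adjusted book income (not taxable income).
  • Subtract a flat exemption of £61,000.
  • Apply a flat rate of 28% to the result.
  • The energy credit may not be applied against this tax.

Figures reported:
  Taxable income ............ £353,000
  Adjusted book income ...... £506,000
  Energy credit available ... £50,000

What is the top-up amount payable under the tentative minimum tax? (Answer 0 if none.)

£85,730

Tentative minimum tax:
  Base (adjusted book income): £506,000
  Less exemption £61,000 → base £445,000
  £445,000 × 28% = £124,600

Ordinary income tax:
  £96,000 × 15% = £14,400
  £38,000 × 23% = £8,740
  £159,000 × 27% = £42,930
  £60,000 × 38% = £22,800
  → £88,870
  Less energy credit £50,000 → £38,870

Excess of tentative minimum tax over ordinary income tax: £124,600 − £38,870 = £85,730.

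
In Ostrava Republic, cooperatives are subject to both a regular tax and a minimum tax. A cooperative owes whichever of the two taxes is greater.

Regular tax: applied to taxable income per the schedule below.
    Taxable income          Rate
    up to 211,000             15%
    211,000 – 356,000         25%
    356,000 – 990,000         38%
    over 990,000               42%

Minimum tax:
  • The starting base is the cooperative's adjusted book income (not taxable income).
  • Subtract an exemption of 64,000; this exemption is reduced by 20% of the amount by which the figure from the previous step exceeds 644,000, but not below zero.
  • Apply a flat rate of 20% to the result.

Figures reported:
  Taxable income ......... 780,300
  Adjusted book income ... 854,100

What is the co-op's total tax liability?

Regular tax:
  211,000 × 15% = 31,650
  145,000 × 25% = 36,250
  424,300 × 38% = 161,234
  → 229,134

Minimum tax:
  Base (adjusted book income): 854,100
  Exemption: 64,000 − 20% × (854,100 − 644,000) = 64,000 − 42,020 = 21,980
  Base: 854,100 − 21,980 = 832,120
  832,120 × 20% = 166,424

229,134 > 166,424, so the regular tax governs.

229,134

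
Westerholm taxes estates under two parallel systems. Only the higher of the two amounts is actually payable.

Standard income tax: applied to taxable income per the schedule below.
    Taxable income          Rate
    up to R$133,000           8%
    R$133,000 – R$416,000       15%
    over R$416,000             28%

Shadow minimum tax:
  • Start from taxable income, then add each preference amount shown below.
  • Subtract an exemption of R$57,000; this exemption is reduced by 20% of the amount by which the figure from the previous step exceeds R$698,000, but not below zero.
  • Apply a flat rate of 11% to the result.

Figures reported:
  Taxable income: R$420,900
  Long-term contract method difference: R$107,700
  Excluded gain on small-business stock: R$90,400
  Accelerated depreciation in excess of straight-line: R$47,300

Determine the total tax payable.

R$67,023

Standard income tax:
  R$133,000 × 8% = R$10,640
  R$283,000 × 15% = R$42,450
  R$4,900 × 28% = R$1,372
  → R$54,462

Shadow minimum tax:
  Adjusted income: R$420,900 + R$107,700 + R$90,400 + R$47,300 = R$666,300
  Exemption: R$666,300 ≤ R$698,000, so full R$57,000 applies
  Base: R$666,300 − R$57,000 = R$609,300
  R$609,300 × 11% = R$67,023

R$67,023 > R$54,462, so the shadow minimum tax is the binding amount.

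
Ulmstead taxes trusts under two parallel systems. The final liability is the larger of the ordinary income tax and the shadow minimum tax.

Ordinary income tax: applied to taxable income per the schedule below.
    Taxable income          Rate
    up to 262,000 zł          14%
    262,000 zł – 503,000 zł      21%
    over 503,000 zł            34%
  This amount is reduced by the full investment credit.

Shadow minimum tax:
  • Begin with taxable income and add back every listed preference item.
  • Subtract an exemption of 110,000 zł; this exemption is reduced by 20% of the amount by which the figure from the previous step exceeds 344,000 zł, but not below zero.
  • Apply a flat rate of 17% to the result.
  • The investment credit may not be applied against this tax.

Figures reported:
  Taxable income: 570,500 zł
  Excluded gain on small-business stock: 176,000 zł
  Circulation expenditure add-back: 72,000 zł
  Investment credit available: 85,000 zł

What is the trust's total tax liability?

136,578 zł

Shadow minimum tax:
  Adjusted income: 570,500 zł + 176,000 zł + 72,000 zł = 818,500 zł
  Exemption: 110,000 zł − 20% × (818,500 zł − 344,000 zł) = 110,000 zł − 94,900 zł = 15,100 zł
  Base: 818,500 zł − 15,100 zł = 803,400 zł
  803,400 zł × 17% = 136,578 zł

Ordinary income tax:
  262,000 zł × 14% = 36,680 zł
  241,000 zł × 21% = 50,610 zł
  67,500 zł × 34% = 22,950 zł
  → 110,240 zł
  Less investment credit 85,000 zł → 25,240 zł

136,578 zł > 25,240 zł, so the shadow minimum tax is the binding amount.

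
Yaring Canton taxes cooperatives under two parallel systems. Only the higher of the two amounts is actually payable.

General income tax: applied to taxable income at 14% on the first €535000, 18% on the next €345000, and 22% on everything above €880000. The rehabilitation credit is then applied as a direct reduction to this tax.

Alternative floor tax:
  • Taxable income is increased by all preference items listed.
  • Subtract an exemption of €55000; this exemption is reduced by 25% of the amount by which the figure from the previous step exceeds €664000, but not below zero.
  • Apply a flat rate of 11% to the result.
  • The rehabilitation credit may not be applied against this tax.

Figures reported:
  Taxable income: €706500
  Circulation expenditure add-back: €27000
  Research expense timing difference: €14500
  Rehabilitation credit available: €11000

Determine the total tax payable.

Alternative floor tax:
  Adjusted income: €706500 + €27000 + €14500 = €748000
  Exemption: €55000 − 25% × (€748000 − €664000) = €55000 − €21000 = €34000
  Base: €748000 − €34000 = €714000
  €714000 × 11% = €78540

General income tax:
  €535000 × 14% = €74900
  €171500 × 18% = €30870
  → €105770
  Less rehabilitation credit €11000 → €94770

€94770 > €78540, so the general income tax governs.

€94770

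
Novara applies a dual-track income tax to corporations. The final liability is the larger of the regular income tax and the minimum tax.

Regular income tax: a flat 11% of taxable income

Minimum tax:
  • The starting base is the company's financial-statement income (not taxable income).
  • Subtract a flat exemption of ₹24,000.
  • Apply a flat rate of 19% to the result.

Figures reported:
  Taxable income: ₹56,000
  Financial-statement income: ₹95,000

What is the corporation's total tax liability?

₹13,490

Minimum tax:
  Base (financial-statement income): ₹95,000
  Less exemption ₹24,000 → base ₹71,000
  ₹71,000 × 19% = ₹13,490

Regular income tax:
  ₹56,000 × 11% = ₹6,160

₹13,490 > ₹6,160, so the minimum tax is the binding amount.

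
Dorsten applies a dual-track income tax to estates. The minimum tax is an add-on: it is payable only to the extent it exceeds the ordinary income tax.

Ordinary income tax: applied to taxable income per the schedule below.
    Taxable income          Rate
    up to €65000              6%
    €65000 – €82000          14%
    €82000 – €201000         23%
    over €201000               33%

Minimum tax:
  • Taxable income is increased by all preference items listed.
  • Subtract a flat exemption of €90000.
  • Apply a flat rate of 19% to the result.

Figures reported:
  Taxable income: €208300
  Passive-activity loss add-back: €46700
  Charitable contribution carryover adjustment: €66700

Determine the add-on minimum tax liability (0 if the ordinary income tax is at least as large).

Minimum tax:
  Adjusted income: €208300 + €46700 + €66700 = €321700
  Less exemption €90000 → base €231700
  €231700 × 19% = €44023

Ordinary income tax:
  €65000 × 6% = €3900
  €17000 × 14% = €2380
  €119000 × 23% = €27370
  €7300 × 33% = €2409
  → €36059

Excess of minimum tax over ordinary income tax: €44023 − €36059 = €7964.

€7964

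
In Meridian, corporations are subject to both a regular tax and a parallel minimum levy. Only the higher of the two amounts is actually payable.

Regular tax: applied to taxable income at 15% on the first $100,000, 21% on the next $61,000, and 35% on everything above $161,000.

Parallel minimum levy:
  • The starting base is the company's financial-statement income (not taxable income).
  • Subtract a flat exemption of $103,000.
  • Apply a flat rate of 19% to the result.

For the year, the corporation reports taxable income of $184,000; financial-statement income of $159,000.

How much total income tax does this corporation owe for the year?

Parallel minimum levy:
  Base (financial-statement income): $159,000
  Less exemption $103,000 → base $56,000
  $56,000 × 19% = $10,640

Regular tax:
  $100,000 × 15% = $15,000
  $61,000 × 21% = $12,810
  $23,000 × 35% = $8,050
  → $35,860

$35,860 > $10,640, so the regular tax governs.

$35,860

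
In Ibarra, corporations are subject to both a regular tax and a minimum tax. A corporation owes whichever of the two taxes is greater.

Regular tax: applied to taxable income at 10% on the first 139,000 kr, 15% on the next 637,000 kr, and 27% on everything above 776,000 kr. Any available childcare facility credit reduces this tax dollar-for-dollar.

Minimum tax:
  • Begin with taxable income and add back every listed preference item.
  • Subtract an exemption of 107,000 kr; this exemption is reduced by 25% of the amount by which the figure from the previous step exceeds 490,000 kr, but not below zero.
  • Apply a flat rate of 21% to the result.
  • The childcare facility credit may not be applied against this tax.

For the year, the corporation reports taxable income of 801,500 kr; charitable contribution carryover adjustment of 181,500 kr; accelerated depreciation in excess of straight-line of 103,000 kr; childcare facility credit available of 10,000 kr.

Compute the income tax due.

Regular tax:
  139,000 kr × 10% = 13,900 kr
  637,000 kr × 15% = 95,550 kr
  25,500 kr × 27% = 6,885 kr
  → 116,335 kr
  Less childcare facility credit 10,000 kr → 106,335 kr

Minimum tax:
  Adjusted income: 801,500 kr + 181,500 kr + 103,000 kr = 1,086,000 kr
  Exemption: 25% × (1,086,000 kr − 490,000 kr) = 149,000 kr ≥ 107,000 kr, so the exemption is fully phased out
  Base: 1,086,000 kr − 0 kr = 1,086,000 kr
  1,086,000 kr × 21% = 228,060 kr

228,060 kr > 106,335 kr, so the minimum tax is the binding amount.

228,060 kr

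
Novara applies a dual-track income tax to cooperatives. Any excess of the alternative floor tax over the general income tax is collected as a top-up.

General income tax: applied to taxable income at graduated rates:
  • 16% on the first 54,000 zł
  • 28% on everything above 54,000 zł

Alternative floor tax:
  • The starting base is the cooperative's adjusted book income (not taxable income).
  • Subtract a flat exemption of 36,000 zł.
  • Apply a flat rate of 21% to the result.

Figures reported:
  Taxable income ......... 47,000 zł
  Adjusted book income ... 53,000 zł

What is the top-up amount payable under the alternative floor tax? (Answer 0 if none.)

General income tax:
  47,000 zł × 16% = 7,520 zł

Alternative floor tax:
  Base (adjusted book income): 53,000 zł
  Less exemption 36,000 zł → base 17,000 zł
  17,000 zł × 21% = 3,570 zł

3,570 zł ≤ 7,520 zł, so no add-on is due.

0 zł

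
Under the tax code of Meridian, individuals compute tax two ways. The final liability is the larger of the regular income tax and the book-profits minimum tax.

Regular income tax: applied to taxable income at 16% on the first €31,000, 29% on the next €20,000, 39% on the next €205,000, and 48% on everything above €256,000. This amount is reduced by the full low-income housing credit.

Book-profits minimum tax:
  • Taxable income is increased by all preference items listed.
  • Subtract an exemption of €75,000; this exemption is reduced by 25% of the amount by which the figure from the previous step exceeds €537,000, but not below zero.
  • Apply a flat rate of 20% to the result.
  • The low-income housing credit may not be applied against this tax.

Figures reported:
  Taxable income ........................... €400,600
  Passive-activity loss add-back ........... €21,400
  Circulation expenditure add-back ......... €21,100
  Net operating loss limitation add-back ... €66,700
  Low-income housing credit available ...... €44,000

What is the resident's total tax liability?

Regular income tax:
  €31,000 × 16% = €4,960
  €20,000 × 29% = €5,800
  €205,000 × 39% = €79,950
  €144,600 × 48% = €69,408
  → €160,118
  Less low-income housing credit €44,000 → €116,118

Book-profits minimum tax:
  Adjusted income: €400,600 + €21,400 + €21,100 + €66,700 = €509,800
  Exemption: €509,800 ≤ €537,000, so full €75,000 applies
  Base: €509,800 − €75,000 = €434,800
  €434,800 × 20% = €86,960

€116,118 > €86,960, so the regular income tax governs.

€116,118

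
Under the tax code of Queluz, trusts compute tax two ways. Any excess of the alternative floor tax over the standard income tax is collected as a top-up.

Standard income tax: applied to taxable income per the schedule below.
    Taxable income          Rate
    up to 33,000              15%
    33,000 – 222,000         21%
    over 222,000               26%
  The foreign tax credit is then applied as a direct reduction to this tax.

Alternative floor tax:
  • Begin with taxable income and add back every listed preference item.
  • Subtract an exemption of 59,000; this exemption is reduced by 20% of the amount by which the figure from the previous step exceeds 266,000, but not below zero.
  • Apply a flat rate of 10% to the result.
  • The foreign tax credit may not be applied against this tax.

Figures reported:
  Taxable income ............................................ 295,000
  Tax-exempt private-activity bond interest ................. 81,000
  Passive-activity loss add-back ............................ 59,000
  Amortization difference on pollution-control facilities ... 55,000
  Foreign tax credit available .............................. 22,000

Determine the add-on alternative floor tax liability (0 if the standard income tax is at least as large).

Standard income tax:
  33,000 × 15% = 4,950
  189,000 × 21% = 39,690
  73,000 × 26% = 18,980
  → 63,620
  Less foreign tax credit 22,000 → 41,620

Alternative floor tax:
  Adjusted income: 295,000 + 81,000 + 59,000 + 55,000 = 490,000
  Exemption: 59,000 − 20% × (490,000 − 266,000) = 59,000 − 44,800 = 14,200
  Base: 490,000 − 14,200 = 475,800
  475,800 × 10% = 47,580

Excess of alternative floor tax over standard income tax: 47,580 − 41,620 = 5,960.

5,960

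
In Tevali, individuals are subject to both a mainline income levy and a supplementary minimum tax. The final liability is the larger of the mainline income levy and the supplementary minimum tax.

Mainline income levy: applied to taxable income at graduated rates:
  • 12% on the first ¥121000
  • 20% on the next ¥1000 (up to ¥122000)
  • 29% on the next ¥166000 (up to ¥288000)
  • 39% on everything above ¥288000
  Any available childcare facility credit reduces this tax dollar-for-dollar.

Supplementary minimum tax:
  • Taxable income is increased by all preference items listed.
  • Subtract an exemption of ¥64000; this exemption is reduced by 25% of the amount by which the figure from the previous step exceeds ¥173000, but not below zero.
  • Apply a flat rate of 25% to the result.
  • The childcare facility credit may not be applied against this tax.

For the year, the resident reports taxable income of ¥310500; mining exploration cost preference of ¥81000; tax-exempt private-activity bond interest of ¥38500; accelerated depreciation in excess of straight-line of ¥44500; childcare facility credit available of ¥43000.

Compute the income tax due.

¥118625

Supplementary minimum tax:
  Adjusted income: ¥310500 + ¥81000 + ¥38500 + ¥44500 = ¥474500
  Exemption: 25% × (¥474500 − ¥173000) = ¥75375 ≥ ¥64000, so the exemption is fully phased out
  Base: ¥474500 − ¥0 = ¥474500
  ¥474500 × 25% = ¥118625

Mainline income levy:
  ¥121000 × 12% = ¥14520
  ¥1000 × 20% = ¥200
  ¥166000 × 29% = ¥48140
  ¥22500 × 39% = ¥8775
  → ¥71635
  Less childcare facility credit ¥43000 → ¥28635

¥118625 > ¥28635, so the supplementary minimum tax is the binding amount.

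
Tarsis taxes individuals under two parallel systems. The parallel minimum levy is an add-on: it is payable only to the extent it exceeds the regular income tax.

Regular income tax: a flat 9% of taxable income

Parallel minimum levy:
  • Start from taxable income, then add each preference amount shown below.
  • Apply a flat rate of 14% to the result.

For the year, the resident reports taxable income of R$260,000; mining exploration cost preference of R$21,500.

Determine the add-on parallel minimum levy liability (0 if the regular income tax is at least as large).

R$16,010

Regular income tax:
  R$260,000 × 9% = R$23,400

Parallel minimum levy:
  Adjusted income: R$260,000 + R$21,500 = R$281,500
  R$281,500 × 14% = R$39,410

Excess of parallel minimum levy over regular income tax: R$39,410 − R$23,400 = R$16,010.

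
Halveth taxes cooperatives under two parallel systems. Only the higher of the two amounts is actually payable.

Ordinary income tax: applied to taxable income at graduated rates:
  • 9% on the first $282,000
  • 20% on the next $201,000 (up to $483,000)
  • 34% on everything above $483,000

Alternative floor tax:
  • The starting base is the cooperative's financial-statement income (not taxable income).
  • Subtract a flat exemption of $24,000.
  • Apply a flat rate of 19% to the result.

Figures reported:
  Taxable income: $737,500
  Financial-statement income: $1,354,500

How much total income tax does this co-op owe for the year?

$252,795

Alternative floor tax:
  Base (financial-statement income): $1,354,500
  Less exemption $24,000 → base $1,330,500
  $1,330,500 × 19% = $252,795

Ordinary income tax:
  $282,000 × 9% = $25,380
  $201,000 × 20% = $40,200
  $254,500 × 34% = $86,530
  → $152,110

$252,795 > $152,110, so the alternative floor tax is the binding amount.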